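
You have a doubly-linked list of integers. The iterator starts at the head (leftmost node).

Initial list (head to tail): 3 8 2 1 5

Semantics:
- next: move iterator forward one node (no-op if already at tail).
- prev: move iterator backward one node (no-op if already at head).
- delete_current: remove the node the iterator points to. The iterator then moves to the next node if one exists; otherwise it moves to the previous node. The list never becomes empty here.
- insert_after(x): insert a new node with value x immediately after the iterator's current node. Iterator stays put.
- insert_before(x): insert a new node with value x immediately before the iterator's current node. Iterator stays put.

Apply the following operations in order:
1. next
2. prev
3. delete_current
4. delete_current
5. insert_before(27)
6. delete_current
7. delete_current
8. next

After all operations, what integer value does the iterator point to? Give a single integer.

Answer: 5

Derivation:
After 1 (next): list=[3, 8, 2, 1, 5] cursor@8
After 2 (prev): list=[3, 8, 2, 1, 5] cursor@3
After 3 (delete_current): list=[8, 2, 1, 5] cursor@8
After 4 (delete_current): list=[2, 1, 5] cursor@2
After 5 (insert_before(27)): list=[27, 2, 1, 5] cursor@2
After 6 (delete_current): list=[27, 1, 5] cursor@1
After 7 (delete_current): list=[27, 5] cursor@5
After 8 (next): list=[27, 5] cursor@5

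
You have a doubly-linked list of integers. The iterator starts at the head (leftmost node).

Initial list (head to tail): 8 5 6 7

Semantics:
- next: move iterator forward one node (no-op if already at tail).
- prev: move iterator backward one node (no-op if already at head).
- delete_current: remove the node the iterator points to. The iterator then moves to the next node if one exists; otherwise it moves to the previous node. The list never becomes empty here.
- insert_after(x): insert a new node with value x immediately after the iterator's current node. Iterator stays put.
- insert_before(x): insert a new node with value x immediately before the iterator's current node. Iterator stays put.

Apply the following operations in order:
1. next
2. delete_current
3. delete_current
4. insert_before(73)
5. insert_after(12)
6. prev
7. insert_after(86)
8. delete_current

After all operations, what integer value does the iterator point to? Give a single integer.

Answer: 86

Derivation:
After 1 (next): list=[8, 5, 6, 7] cursor@5
After 2 (delete_current): list=[8, 6, 7] cursor@6
After 3 (delete_current): list=[8, 7] cursor@7
After 4 (insert_before(73)): list=[8, 73, 7] cursor@7
After 5 (insert_after(12)): list=[8, 73, 7, 12] cursor@7
After 6 (prev): list=[8, 73, 7, 12] cursor@73
After 7 (insert_after(86)): list=[8, 73, 86, 7, 12] cursor@73
After 8 (delete_current): list=[8, 86, 7, 12] cursor@86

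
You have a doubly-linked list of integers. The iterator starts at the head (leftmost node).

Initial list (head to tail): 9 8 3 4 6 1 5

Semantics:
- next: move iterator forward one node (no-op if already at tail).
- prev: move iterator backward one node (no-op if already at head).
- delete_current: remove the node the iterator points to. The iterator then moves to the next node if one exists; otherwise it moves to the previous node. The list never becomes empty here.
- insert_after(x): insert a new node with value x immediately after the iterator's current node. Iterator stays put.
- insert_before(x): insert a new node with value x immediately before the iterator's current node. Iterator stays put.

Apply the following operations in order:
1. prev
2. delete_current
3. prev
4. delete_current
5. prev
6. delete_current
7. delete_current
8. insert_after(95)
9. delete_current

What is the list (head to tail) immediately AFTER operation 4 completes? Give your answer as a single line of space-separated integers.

After 1 (prev): list=[9, 8, 3, 4, 6, 1, 5] cursor@9
After 2 (delete_current): list=[8, 3, 4, 6, 1, 5] cursor@8
After 3 (prev): list=[8, 3, 4, 6, 1, 5] cursor@8
After 4 (delete_current): list=[3, 4, 6, 1, 5] cursor@3

Answer: 3 4 6 1 5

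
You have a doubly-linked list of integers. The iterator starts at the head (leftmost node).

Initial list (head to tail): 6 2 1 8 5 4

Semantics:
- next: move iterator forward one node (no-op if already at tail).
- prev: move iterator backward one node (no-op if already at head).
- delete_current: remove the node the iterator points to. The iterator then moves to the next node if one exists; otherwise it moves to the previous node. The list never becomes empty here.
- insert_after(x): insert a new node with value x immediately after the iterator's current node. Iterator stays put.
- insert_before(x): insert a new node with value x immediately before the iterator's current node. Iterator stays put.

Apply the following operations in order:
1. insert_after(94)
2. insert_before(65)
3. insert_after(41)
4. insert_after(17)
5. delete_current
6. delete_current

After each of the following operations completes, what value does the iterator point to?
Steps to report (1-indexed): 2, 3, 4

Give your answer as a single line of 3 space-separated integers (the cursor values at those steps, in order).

Answer: 6 6 6

Derivation:
After 1 (insert_after(94)): list=[6, 94, 2, 1, 8, 5, 4] cursor@6
After 2 (insert_before(65)): list=[65, 6, 94, 2, 1, 8, 5, 4] cursor@6
After 3 (insert_after(41)): list=[65, 6, 41, 94, 2, 1, 8, 5, 4] cursor@6
After 4 (insert_after(17)): list=[65, 6, 17, 41, 94, 2, 1, 8, 5, 4] cursor@6
After 5 (delete_current): list=[65, 17, 41, 94, 2, 1, 8, 5, 4] cursor@17
After 6 (delete_current): list=[65, 41, 94, 2, 1, 8, 5, 4] cursor@41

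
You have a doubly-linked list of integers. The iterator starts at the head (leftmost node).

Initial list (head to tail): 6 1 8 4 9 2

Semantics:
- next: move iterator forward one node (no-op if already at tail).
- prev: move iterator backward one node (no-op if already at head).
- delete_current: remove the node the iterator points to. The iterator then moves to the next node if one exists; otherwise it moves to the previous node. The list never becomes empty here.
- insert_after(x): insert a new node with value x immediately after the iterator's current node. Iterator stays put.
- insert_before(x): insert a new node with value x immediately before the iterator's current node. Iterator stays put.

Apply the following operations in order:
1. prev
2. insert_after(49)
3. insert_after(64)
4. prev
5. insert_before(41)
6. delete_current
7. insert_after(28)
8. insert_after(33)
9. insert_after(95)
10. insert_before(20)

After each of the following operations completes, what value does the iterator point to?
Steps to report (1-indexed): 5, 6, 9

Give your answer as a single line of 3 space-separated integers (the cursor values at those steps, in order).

Answer: 6 64 64

Derivation:
After 1 (prev): list=[6, 1, 8, 4, 9, 2] cursor@6
After 2 (insert_after(49)): list=[6, 49, 1, 8, 4, 9, 2] cursor@6
After 3 (insert_after(64)): list=[6, 64, 49, 1, 8, 4, 9, 2] cursor@6
After 4 (prev): list=[6, 64, 49, 1, 8, 4, 9, 2] cursor@6
After 5 (insert_before(41)): list=[41, 6, 64, 49, 1, 8, 4, 9, 2] cursor@6
After 6 (delete_current): list=[41, 64, 49, 1, 8, 4, 9, 2] cursor@64
After 7 (insert_after(28)): list=[41, 64, 28, 49, 1, 8, 4, 9, 2] cursor@64
After 8 (insert_after(33)): list=[41, 64, 33, 28, 49, 1, 8, 4, 9, 2] cursor@64
After 9 (insert_after(95)): list=[41, 64, 95, 33, 28, 49, 1, 8, 4, 9, 2] cursor@64
After 10 (insert_before(20)): list=[41, 20, 64, 95, 33, 28, 49, 1, 8, 4, 9, 2] cursor@64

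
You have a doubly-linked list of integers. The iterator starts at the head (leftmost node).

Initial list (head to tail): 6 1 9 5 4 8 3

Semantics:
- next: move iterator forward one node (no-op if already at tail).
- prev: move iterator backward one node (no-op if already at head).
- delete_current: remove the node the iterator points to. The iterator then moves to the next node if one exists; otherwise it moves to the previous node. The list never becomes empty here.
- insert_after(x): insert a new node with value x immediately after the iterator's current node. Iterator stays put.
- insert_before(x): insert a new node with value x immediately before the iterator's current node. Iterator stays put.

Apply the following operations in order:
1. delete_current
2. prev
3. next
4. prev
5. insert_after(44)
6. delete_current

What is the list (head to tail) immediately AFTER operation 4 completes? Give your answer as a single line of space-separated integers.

After 1 (delete_current): list=[1, 9, 5, 4, 8, 3] cursor@1
After 2 (prev): list=[1, 9, 5, 4, 8, 3] cursor@1
After 3 (next): list=[1, 9, 5, 4, 8, 3] cursor@9
After 4 (prev): list=[1, 9, 5, 4, 8, 3] cursor@1

Answer: 1 9 5 4 8 3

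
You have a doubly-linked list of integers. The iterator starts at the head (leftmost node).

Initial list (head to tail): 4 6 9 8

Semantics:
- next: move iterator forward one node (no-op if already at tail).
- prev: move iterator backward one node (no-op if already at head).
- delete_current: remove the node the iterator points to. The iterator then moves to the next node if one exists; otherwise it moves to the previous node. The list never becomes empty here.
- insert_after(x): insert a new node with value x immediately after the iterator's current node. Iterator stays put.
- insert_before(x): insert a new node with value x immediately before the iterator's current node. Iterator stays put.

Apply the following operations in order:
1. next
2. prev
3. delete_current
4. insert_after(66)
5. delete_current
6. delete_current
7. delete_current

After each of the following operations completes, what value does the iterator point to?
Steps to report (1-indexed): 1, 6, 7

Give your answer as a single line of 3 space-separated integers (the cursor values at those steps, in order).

After 1 (next): list=[4, 6, 9, 8] cursor@6
After 2 (prev): list=[4, 6, 9, 8] cursor@4
After 3 (delete_current): list=[6, 9, 8] cursor@6
After 4 (insert_after(66)): list=[6, 66, 9, 8] cursor@6
After 5 (delete_current): list=[66, 9, 8] cursor@66
After 6 (delete_current): list=[9, 8] cursor@9
After 7 (delete_current): list=[8] cursor@8

Answer: 6 9 8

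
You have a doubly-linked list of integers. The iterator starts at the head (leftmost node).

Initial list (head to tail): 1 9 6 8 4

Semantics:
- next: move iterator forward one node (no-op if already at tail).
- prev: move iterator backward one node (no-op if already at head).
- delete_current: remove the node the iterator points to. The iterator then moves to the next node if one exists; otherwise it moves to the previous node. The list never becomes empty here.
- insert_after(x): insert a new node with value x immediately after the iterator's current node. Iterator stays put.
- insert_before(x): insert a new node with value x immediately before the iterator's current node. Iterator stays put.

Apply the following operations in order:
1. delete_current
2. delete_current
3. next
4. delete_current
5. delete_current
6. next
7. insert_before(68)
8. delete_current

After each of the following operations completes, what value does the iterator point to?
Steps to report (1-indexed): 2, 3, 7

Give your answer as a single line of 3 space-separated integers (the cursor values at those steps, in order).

Answer: 6 8 6

Derivation:
After 1 (delete_current): list=[9, 6, 8, 4] cursor@9
After 2 (delete_current): list=[6, 8, 4] cursor@6
After 3 (next): list=[6, 8, 4] cursor@8
After 4 (delete_current): list=[6, 4] cursor@4
After 5 (delete_current): list=[6] cursor@6
After 6 (next): list=[6] cursor@6
After 7 (insert_before(68)): list=[68, 6] cursor@6
After 8 (delete_current): list=[68] cursor@68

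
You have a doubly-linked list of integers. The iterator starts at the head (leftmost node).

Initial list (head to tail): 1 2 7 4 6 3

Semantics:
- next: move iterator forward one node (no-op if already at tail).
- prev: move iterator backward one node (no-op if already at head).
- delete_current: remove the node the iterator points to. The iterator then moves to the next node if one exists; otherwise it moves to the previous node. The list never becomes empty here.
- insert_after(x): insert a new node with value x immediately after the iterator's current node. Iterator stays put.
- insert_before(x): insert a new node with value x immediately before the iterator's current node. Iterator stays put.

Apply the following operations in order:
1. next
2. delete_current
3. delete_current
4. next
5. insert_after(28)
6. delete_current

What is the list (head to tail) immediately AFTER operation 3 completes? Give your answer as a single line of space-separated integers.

After 1 (next): list=[1, 2, 7, 4, 6, 3] cursor@2
After 2 (delete_current): list=[1, 7, 4, 6, 3] cursor@7
After 3 (delete_current): list=[1, 4, 6, 3] cursor@4

Answer: 1 4 6 3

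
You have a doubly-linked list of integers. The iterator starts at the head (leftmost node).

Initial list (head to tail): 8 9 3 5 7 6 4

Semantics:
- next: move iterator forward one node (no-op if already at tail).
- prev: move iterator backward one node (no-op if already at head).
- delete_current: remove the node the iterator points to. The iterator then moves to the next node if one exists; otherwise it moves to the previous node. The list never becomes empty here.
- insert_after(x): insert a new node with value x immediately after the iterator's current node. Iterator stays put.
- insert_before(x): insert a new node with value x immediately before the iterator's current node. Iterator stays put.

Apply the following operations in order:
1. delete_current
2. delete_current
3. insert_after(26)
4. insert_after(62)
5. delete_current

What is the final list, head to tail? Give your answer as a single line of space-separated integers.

Answer: 62 26 5 7 6 4

Derivation:
After 1 (delete_current): list=[9, 3, 5, 7, 6, 4] cursor@9
After 2 (delete_current): list=[3, 5, 7, 6, 4] cursor@3
After 3 (insert_after(26)): list=[3, 26, 5, 7, 6, 4] cursor@3
After 4 (insert_after(62)): list=[3, 62, 26, 5, 7, 6, 4] cursor@3
After 5 (delete_current): list=[62, 26, 5, 7, 6, 4] cursor@62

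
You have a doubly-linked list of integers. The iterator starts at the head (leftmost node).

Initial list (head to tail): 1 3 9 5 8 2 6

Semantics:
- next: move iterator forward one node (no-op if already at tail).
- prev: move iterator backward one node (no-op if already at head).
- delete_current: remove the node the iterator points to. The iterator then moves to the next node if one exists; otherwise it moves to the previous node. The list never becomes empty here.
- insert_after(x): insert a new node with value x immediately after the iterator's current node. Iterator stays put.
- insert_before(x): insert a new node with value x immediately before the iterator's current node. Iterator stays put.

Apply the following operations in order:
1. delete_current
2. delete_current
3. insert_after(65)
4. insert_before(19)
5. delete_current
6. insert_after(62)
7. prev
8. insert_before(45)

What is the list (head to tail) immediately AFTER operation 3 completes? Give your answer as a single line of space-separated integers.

After 1 (delete_current): list=[3, 9, 5, 8, 2, 6] cursor@3
After 2 (delete_current): list=[9, 5, 8, 2, 6] cursor@9
After 3 (insert_after(65)): list=[9, 65, 5, 8, 2, 6] cursor@9

Answer: 9 65 5 8 2 6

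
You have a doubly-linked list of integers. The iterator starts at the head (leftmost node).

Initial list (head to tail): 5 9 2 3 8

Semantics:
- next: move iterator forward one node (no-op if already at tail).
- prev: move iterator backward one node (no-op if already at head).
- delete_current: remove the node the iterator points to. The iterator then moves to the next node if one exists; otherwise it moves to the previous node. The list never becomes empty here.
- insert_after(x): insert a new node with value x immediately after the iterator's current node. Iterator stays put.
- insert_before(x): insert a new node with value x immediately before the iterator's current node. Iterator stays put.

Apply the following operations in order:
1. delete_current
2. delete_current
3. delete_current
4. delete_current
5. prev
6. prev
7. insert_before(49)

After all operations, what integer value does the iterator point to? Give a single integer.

After 1 (delete_current): list=[9, 2, 3, 8] cursor@9
After 2 (delete_current): list=[2, 3, 8] cursor@2
After 3 (delete_current): list=[3, 8] cursor@3
After 4 (delete_current): list=[8] cursor@8
After 5 (prev): list=[8] cursor@8
After 6 (prev): list=[8] cursor@8
After 7 (insert_before(49)): list=[49, 8] cursor@8

Answer: 8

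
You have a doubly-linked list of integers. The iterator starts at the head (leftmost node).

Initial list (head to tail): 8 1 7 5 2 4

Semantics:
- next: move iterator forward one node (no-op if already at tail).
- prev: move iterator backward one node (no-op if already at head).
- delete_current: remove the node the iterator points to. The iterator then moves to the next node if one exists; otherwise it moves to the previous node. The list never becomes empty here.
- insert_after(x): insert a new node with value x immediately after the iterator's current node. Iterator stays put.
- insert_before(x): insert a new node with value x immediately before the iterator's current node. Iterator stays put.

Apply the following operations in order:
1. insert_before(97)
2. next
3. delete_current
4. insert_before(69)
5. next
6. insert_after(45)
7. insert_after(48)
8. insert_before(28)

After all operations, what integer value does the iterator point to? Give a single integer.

After 1 (insert_before(97)): list=[97, 8, 1, 7, 5, 2, 4] cursor@8
After 2 (next): list=[97, 8, 1, 7, 5, 2, 4] cursor@1
After 3 (delete_current): list=[97, 8, 7, 5, 2, 4] cursor@7
After 4 (insert_before(69)): list=[97, 8, 69, 7, 5, 2, 4] cursor@7
After 5 (next): list=[97, 8, 69, 7, 5, 2, 4] cursor@5
After 6 (insert_after(45)): list=[97, 8, 69, 7, 5, 45, 2, 4] cursor@5
After 7 (insert_after(48)): list=[97, 8, 69, 7, 5, 48, 45, 2, 4] cursor@5
After 8 (insert_before(28)): list=[97, 8, 69, 7, 28, 5, 48, 45, 2, 4] cursor@5

Answer: 5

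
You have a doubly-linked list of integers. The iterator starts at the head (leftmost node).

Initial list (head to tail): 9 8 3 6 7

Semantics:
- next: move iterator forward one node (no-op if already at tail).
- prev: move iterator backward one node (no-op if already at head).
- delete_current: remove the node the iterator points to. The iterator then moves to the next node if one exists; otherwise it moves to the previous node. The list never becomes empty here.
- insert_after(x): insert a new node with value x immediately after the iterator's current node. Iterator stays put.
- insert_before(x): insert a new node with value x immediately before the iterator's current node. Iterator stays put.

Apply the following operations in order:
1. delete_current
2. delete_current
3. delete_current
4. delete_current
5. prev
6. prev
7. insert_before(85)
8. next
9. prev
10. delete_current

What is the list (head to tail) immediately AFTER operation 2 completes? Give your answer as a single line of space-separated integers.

Answer: 3 6 7

Derivation:
After 1 (delete_current): list=[8, 3, 6, 7] cursor@8
After 2 (delete_current): list=[3, 6, 7] cursor@3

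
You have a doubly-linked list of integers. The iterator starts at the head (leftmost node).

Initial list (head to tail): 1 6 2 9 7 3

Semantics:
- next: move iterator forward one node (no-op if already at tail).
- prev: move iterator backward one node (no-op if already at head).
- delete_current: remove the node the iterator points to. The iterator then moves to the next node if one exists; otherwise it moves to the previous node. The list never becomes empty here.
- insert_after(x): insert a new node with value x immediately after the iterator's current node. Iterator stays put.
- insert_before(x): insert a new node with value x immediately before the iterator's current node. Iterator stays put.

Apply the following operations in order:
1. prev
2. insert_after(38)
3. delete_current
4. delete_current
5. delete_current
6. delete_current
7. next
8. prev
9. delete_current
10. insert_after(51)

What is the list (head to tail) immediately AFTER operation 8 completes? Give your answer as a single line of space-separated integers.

Answer: 9 7 3

Derivation:
After 1 (prev): list=[1, 6, 2, 9, 7, 3] cursor@1
After 2 (insert_after(38)): list=[1, 38, 6, 2, 9, 7, 3] cursor@1
After 3 (delete_current): list=[38, 6, 2, 9, 7, 3] cursor@38
After 4 (delete_current): list=[6, 2, 9, 7, 3] cursor@6
After 5 (delete_current): list=[2, 9, 7, 3] cursor@2
After 6 (delete_current): list=[9, 7, 3] cursor@9
After 7 (next): list=[9, 7, 3] cursor@7
After 8 (prev): list=[9, 7, 3] cursor@9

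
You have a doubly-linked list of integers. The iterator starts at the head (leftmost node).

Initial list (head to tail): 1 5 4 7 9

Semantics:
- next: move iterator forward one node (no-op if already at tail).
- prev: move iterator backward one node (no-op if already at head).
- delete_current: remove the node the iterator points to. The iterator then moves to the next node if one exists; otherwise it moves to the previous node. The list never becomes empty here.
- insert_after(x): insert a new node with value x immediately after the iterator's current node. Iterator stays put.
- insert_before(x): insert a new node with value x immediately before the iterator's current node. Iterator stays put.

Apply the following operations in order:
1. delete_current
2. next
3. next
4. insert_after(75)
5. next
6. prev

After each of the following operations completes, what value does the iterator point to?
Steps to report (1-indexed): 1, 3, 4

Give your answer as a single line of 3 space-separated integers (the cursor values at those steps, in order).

Answer: 5 7 7

Derivation:
After 1 (delete_current): list=[5, 4, 7, 9] cursor@5
After 2 (next): list=[5, 4, 7, 9] cursor@4
After 3 (next): list=[5, 4, 7, 9] cursor@7
After 4 (insert_after(75)): list=[5, 4, 7, 75, 9] cursor@7
After 5 (next): list=[5, 4, 7, 75, 9] cursor@75
After 6 (prev): list=[5, 4, 7, 75, 9] cursor@7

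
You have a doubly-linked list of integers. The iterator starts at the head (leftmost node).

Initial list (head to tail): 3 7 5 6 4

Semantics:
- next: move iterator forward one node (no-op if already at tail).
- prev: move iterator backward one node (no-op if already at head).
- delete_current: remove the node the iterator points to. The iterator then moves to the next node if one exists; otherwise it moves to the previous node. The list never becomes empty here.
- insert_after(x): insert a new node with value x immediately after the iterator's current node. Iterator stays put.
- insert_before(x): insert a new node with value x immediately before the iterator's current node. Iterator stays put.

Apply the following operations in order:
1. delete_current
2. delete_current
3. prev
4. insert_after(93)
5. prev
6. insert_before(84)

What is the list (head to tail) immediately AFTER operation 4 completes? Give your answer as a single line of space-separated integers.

After 1 (delete_current): list=[7, 5, 6, 4] cursor@7
After 2 (delete_current): list=[5, 6, 4] cursor@5
After 3 (prev): list=[5, 6, 4] cursor@5
After 4 (insert_after(93)): list=[5, 93, 6, 4] cursor@5

Answer: 5 93 6 4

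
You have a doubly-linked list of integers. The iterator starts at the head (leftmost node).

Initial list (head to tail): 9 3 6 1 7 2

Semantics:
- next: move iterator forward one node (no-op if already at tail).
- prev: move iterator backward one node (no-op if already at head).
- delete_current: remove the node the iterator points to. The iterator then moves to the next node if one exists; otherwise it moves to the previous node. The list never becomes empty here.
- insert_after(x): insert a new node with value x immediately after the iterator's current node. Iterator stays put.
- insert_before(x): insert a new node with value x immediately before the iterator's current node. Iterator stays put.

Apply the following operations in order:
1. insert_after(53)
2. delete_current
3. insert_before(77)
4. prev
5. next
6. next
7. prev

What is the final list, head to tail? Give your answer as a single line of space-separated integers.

After 1 (insert_after(53)): list=[9, 53, 3, 6, 1, 7, 2] cursor@9
After 2 (delete_current): list=[53, 3, 6, 1, 7, 2] cursor@53
After 3 (insert_before(77)): list=[77, 53, 3, 6, 1, 7, 2] cursor@53
After 4 (prev): list=[77, 53, 3, 6, 1, 7, 2] cursor@77
After 5 (next): list=[77, 53, 3, 6, 1, 7, 2] cursor@53
After 6 (next): list=[77, 53, 3, 6, 1, 7, 2] cursor@3
After 7 (prev): list=[77, 53, 3, 6, 1, 7, 2] cursor@53

Answer: 77 53 3 6 1 7 2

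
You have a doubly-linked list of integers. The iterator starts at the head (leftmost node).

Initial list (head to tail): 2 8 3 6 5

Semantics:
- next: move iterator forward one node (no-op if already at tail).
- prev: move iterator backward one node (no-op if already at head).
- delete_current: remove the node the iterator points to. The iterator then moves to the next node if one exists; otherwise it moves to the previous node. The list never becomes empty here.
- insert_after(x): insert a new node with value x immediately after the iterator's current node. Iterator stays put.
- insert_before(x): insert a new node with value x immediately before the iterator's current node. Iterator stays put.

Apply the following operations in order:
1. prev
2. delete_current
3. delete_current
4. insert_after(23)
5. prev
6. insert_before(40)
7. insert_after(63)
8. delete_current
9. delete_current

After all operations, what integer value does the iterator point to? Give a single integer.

Answer: 23

Derivation:
After 1 (prev): list=[2, 8, 3, 6, 5] cursor@2
After 2 (delete_current): list=[8, 3, 6, 5] cursor@8
After 3 (delete_current): list=[3, 6, 5] cursor@3
After 4 (insert_after(23)): list=[3, 23, 6, 5] cursor@3
After 5 (prev): list=[3, 23, 6, 5] cursor@3
After 6 (insert_before(40)): list=[40, 3, 23, 6, 5] cursor@3
After 7 (insert_after(63)): list=[40, 3, 63, 23, 6, 5] cursor@3
After 8 (delete_current): list=[40, 63, 23, 6, 5] cursor@63
After 9 (delete_current): list=[40, 23, 6, 5] cursor@23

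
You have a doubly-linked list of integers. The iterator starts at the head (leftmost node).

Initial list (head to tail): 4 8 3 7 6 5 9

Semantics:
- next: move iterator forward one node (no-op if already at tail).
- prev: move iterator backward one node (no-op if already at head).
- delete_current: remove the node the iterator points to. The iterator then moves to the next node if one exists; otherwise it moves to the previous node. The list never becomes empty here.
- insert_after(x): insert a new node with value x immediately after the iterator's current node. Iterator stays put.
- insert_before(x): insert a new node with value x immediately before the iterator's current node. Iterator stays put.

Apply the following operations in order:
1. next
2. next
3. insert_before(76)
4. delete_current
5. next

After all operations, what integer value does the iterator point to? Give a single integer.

After 1 (next): list=[4, 8, 3, 7, 6, 5, 9] cursor@8
After 2 (next): list=[4, 8, 3, 7, 6, 5, 9] cursor@3
After 3 (insert_before(76)): list=[4, 8, 76, 3, 7, 6, 5, 9] cursor@3
After 4 (delete_current): list=[4, 8, 76, 7, 6, 5, 9] cursor@7
After 5 (next): list=[4, 8, 76, 7, 6, 5, 9] cursor@6

Answer: 6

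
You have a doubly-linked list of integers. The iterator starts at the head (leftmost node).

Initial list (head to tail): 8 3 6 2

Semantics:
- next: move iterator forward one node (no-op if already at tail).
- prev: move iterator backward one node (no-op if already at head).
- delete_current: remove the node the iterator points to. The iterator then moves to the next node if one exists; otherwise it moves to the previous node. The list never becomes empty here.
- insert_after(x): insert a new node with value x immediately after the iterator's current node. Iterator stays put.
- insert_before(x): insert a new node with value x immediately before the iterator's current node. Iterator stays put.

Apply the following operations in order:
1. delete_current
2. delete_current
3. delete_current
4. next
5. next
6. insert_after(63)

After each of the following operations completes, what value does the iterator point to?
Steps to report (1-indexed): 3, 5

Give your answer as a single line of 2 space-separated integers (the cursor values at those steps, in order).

After 1 (delete_current): list=[3, 6, 2] cursor@3
After 2 (delete_current): list=[6, 2] cursor@6
After 3 (delete_current): list=[2] cursor@2
After 4 (next): list=[2] cursor@2
After 5 (next): list=[2] cursor@2
After 6 (insert_after(63)): list=[2, 63] cursor@2

Answer: 2 2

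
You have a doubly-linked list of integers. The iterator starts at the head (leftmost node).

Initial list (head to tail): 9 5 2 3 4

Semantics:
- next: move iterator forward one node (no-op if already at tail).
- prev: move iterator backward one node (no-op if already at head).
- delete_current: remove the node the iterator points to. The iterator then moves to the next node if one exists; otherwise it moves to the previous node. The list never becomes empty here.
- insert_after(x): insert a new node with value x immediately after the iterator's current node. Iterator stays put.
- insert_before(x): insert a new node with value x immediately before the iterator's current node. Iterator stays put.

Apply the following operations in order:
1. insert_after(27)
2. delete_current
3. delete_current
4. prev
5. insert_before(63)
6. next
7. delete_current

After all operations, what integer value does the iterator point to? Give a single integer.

Answer: 3

Derivation:
After 1 (insert_after(27)): list=[9, 27, 5, 2, 3, 4] cursor@9
After 2 (delete_current): list=[27, 5, 2, 3, 4] cursor@27
After 3 (delete_current): list=[5, 2, 3, 4] cursor@5
After 4 (prev): list=[5, 2, 3, 4] cursor@5
After 5 (insert_before(63)): list=[63, 5, 2, 3, 4] cursor@5
After 6 (next): list=[63, 5, 2, 3, 4] cursor@2
After 7 (delete_current): list=[63, 5, 3, 4] cursor@3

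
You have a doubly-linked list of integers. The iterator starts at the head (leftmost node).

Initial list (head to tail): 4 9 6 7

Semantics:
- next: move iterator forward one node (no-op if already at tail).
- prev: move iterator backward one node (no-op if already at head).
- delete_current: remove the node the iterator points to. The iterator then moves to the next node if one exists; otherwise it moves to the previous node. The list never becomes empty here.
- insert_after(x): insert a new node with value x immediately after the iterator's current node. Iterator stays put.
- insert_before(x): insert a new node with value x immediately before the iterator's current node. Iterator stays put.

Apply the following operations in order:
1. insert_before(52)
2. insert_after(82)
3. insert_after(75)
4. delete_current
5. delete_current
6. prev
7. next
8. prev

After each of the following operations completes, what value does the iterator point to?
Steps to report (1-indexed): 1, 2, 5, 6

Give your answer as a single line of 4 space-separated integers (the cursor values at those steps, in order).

Answer: 4 4 82 52

Derivation:
After 1 (insert_before(52)): list=[52, 4, 9, 6, 7] cursor@4
After 2 (insert_after(82)): list=[52, 4, 82, 9, 6, 7] cursor@4
After 3 (insert_after(75)): list=[52, 4, 75, 82, 9, 6, 7] cursor@4
After 4 (delete_current): list=[52, 75, 82, 9, 6, 7] cursor@75
After 5 (delete_current): list=[52, 82, 9, 6, 7] cursor@82
After 6 (prev): list=[52, 82, 9, 6, 7] cursor@52
After 7 (next): list=[52, 82, 9, 6, 7] cursor@82
After 8 (prev): list=[52, 82, 9, 6, 7] cursor@52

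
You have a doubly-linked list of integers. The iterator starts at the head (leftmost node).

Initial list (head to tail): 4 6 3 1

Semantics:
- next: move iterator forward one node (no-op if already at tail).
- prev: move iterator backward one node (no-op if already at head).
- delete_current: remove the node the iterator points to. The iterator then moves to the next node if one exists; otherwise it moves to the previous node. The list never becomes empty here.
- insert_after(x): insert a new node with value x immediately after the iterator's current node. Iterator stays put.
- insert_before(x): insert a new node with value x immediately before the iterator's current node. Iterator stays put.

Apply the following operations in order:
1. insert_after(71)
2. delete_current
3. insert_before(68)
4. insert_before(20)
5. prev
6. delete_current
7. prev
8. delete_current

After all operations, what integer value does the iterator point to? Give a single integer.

Answer: 71

Derivation:
After 1 (insert_after(71)): list=[4, 71, 6, 3, 1] cursor@4
After 2 (delete_current): list=[71, 6, 3, 1] cursor@71
After 3 (insert_before(68)): list=[68, 71, 6, 3, 1] cursor@71
After 4 (insert_before(20)): list=[68, 20, 71, 6, 3, 1] cursor@71
After 5 (prev): list=[68, 20, 71, 6, 3, 1] cursor@20
After 6 (delete_current): list=[68, 71, 6, 3, 1] cursor@71
After 7 (prev): list=[68, 71, 6, 3, 1] cursor@68
After 8 (delete_current): list=[71, 6, 3, 1] cursor@71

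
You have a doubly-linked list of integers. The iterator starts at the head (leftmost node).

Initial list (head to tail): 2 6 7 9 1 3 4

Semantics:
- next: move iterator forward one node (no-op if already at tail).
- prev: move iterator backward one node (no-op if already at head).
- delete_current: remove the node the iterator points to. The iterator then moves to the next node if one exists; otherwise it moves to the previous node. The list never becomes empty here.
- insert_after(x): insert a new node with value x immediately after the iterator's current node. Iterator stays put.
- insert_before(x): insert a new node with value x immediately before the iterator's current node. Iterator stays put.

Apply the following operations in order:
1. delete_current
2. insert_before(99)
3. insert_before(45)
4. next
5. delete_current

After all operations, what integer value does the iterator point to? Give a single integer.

Answer: 9

Derivation:
After 1 (delete_current): list=[6, 7, 9, 1, 3, 4] cursor@6
After 2 (insert_before(99)): list=[99, 6, 7, 9, 1, 3, 4] cursor@6
After 3 (insert_before(45)): list=[99, 45, 6, 7, 9, 1, 3, 4] cursor@6
After 4 (next): list=[99, 45, 6, 7, 9, 1, 3, 4] cursor@7
After 5 (delete_current): list=[99, 45, 6, 9, 1, 3, 4] cursor@9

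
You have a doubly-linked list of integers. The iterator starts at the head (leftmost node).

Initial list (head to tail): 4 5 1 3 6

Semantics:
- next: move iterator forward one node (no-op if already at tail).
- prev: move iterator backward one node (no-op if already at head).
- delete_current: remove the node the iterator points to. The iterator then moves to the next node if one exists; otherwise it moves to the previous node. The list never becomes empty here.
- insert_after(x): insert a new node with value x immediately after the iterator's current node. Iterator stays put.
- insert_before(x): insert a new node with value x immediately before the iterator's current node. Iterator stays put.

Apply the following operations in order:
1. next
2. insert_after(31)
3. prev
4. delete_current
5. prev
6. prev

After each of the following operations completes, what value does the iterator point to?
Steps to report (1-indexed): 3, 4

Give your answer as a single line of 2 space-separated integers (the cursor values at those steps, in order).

After 1 (next): list=[4, 5, 1, 3, 6] cursor@5
After 2 (insert_after(31)): list=[4, 5, 31, 1, 3, 6] cursor@5
After 3 (prev): list=[4, 5, 31, 1, 3, 6] cursor@4
After 4 (delete_current): list=[5, 31, 1, 3, 6] cursor@5
After 5 (prev): list=[5, 31, 1, 3, 6] cursor@5
After 6 (prev): list=[5, 31, 1, 3, 6] cursor@5

Answer: 4 5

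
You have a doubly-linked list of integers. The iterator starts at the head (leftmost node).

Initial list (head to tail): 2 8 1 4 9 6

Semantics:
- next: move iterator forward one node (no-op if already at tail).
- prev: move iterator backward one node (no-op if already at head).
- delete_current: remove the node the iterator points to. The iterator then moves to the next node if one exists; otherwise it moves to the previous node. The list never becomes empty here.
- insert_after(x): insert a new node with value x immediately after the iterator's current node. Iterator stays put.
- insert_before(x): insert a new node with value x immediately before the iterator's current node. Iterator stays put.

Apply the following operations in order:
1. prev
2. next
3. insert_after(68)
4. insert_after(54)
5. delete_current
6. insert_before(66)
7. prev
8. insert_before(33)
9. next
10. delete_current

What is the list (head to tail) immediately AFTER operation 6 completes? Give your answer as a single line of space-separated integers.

Answer: 2 66 54 68 1 4 9 6

Derivation:
After 1 (prev): list=[2, 8, 1, 4, 9, 6] cursor@2
After 2 (next): list=[2, 8, 1, 4, 9, 6] cursor@8
After 3 (insert_after(68)): list=[2, 8, 68, 1, 4, 9, 6] cursor@8
After 4 (insert_after(54)): list=[2, 8, 54, 68, 1, 4, 9, 6] cursor@8
After 5 (delete_current): list=[2, 54, 68, 1, 4, 9, 6] cursor@54
After 6 (insert_before(66)): list=[2, 66, 54, 68, 1, 4, 9, 6] cursor@54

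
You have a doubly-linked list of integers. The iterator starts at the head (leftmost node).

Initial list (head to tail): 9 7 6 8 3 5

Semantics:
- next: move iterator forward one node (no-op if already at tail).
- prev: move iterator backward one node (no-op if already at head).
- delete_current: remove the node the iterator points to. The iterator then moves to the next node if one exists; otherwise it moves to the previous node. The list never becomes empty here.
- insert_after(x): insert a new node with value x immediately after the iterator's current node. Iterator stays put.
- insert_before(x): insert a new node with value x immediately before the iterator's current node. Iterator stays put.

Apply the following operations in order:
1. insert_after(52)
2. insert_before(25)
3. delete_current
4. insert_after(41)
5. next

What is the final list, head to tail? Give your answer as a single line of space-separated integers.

Answer: 25 52 41 7 6 8 3 5

Derivation:
After 1 (insert_after(52)): list=[9, 52, 7, 6, 8, 3, 5] cursor@9
After 2 (insert_before(25)): list=[25, 9, 52, 7, 6, 8, 3, 5] cursor@9
After 3 (delete_current): list=[25, 52, 7, 6, 8, 3, 5] cursor@52
After 4 (insert_after(41)): list=[25, 52, 41, 7, 6, 8, 3, 5] cursor@52
After 5 (next): list=[25, 52, 41, 7, 6, 8, 3, 5] cursor@41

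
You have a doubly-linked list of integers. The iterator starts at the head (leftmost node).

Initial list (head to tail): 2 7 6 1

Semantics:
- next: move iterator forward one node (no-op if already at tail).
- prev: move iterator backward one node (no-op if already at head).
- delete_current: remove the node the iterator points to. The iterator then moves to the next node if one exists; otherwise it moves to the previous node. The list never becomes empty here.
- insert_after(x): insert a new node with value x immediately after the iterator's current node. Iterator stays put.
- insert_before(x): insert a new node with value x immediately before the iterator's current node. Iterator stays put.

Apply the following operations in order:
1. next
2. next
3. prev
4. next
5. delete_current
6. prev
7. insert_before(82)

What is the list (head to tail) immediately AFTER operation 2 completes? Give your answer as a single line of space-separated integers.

Answer: 2 7 6 1

Derivation:
After 1 (next): list=[2, 7, 6, 1] cursor@7
After 2 (next): list=[2, 7, 6, 1] cursor@6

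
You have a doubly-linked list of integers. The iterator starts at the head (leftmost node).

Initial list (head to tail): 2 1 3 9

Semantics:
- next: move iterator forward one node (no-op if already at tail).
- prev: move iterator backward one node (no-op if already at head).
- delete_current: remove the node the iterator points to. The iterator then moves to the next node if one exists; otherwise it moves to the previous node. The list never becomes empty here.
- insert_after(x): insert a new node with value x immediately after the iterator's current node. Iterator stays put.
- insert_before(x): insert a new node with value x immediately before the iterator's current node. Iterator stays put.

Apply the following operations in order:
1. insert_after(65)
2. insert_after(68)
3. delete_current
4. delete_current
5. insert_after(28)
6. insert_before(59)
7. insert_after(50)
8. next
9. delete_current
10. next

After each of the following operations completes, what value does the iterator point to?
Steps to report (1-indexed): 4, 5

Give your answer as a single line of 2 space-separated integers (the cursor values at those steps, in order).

After 1 (insert_after(65)): list=[2, 65, 1, 3, 9] cursor@2
After 2 (insert_after(68)): list=[2, 68, 65, 1, 3, 9] cursor@2
After 3 (delete_current): list=[68, 65, 1, 3, 9] cursor@68
After 4 (delete_current): list=[65, 1, 3, 9] cursor@65
After 5 (insert_after(28)): list=[65, 28, 1, 3, 9] cursor@65
After 6 (insert_before(59)): list=[59, 65, 28, 1, 3, 9] cursor@65
After 7 (insert_after(50)): list=[59, 65, 50, 28, 1, 3, 9] cursor@65
After 8 (next): list=[59, 65, 50, 28, 1, 3, 9] cursor@50
After 9 (delete_current): list=[59, 65, 28, 1, 3, 9] cursor@28
After 10 (next): list=[59, 65, 28, 1, 3, 9] cursor@1

Answer: 65 65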